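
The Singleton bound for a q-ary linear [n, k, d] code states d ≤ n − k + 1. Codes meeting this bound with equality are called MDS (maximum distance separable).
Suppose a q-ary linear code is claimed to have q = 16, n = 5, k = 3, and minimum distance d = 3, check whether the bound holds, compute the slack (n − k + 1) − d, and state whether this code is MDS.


Singleton RHS = n − k + 1 = 3, slack = 0, bound satisfied, MDS.

Singleton bound: d ≤ n − k + 1.
Here n = 5, k = 3, so n − k + 1 = 3.
Given d = 3, check d ≤ 3: YES.
Slack = (n − k + 1) − d = 0.
The code is MDS (slack = 0).
Description: the claimed parameters are [5, 3, 3]_16; such a code would be MDS (meets Singleton bound).


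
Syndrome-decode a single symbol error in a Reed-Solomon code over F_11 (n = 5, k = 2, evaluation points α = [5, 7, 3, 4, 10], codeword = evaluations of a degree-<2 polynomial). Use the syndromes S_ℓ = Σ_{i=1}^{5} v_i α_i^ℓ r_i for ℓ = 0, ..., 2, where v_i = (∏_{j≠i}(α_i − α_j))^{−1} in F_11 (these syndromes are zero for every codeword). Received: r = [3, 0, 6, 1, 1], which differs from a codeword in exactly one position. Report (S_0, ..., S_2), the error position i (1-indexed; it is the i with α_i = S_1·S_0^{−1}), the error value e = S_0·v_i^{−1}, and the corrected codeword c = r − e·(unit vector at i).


S = (6, 2, 8), error at position 4, error magnitude e = 2, c = [3, 0, 6, 10, 1].

Step 1: column multipliers v_i = (∏_{j≠i}(α_i − α_j))^{−1} mod 11.
  i = 1 (α = 5): (5−7)(5−3)(5−4)(5−10) = (−2)·2·1·(−5) = 20 ≡ 9, so v_1 = 9^{−1} = 5 (mod 11).
  i = 2 (α = 7): (7−5)(7−3)(7−4)(7−10) = 2·4·3·(−3) = −72 ≡ 5, so v_2 = 5^{−1} = 9 (mod 11).
  i = 3 (α = 3): (3−5)(3−7)(3−4)(3−10) = (−2)·(−4)·(−1)·(−7) = 56 ≡ 1, so v_3 = 1^{−1} = 1 (mod 11).
  i = 4 (α = 4): (4−5)(4−7)(4−3)(4−10) = (−1)·(−3)·1·(−6) = −18 ≡ 4, so v_4 = 4^{−1} = 3 (mod 11).
  i = 5 (α = 10): (10−5)(10−7)(10−3)(10−4) = 5·3·7·6 = 630 ≡ 3, so v_5 = 3^{−1} = 4 (mod 11).
  v = [5, 9, 1, 3, 4].
Step 2: syndromes of r = [3, 0, 6, 1, 1] (all sums mod 11).
  S_0 = Σ v_i r_i = 5·3 + 9·0 + 1·6 + 3·1 + 4·1 = 28 ≡ 6.
  S_1 = Σ v_i α_i r_i = 5·5·3 + 9·7·0 + 1·3·6 + 3·4·1 + 4·10·1 = 145 ≡ 2.
  α_i^2 mod 11 = [3, 5, 9, 5, 1].
  S_2 = Σ v_i α_i^2 r_i = 5·3·3 + 9·5·0 + 1·9·6 + 3·5·1 + 4·1·1 = 118 ≡ 8.
  S = (6, 2, 8) ≠ 0, so r is not a codeword (an error is present).
Step 3: locate the error. For a single error e at position i, S_ℓ = v_i·e·α_i^ℓ, so α_err = S_1/S_0.
  S_0^{−1} = 6^{−1} = 2 (mod 11), so α_err = 2·2 = 4 ≡ 4 = α_4. Error position i = 4.
  Consistency check: S_2/S_1 = 8·6 = 48 ≡ 4 = α_err ✓ (single-error assumption holds).
Step 4: error magnitude e = S_0/v_4 = S_0·∏_{j≠4}(α_4 − α_j) = 6·4 = 24 ≡ 2 (mod 11).
Step 5: correct position 4: c_4 = r_4 − e = 1 − 2 ≡ 10 (mod 11). Hence c = [3, 0, 6, 10, 1].
  Check: interpolating c through the α_i gives m(x) = 5 + 4·x (degree < 2) with m(α_i) = c_i for every i, so c is indeed a codeword.


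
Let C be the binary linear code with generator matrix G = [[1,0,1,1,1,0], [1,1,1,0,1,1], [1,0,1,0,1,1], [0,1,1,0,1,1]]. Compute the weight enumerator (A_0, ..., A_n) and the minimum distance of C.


Weight distribution: A_0 = 1, A_1 = 2, A_2 = 2, A_3 = 4, A_4 = 5, A_5 = 2. Minimum distance d = 1.

Enumerate all 2^4 = 16 messages m ∈ F_2^4.
For each, compute codeword c = mG in F_2^6, then tally its weight.
  m = 0000 → c = 000000, weight = 0.
  m = 1000 → c = 101110, weight = 4.
  m = 0100 → c = 111011, weight = 5.
  m = 1100 → c = 010101, weight = 3.
  m = 0010 → c = 101011, weight = 4.
  m = 1010 → c = 000101, weight = 2.
  m = 0110 → c = 010000, weight = 1.
  m = 1110 → c = 111110, weight = 5.
  m = 0001 → c = 011011, weight = 4.
  m = 1001 → c = 110101, weight = 4.
  m = 0101 → c = 100000, weight = 1.
  m = 1101 → c = 001110, weight = 3.
  m = 0011 → c = 110000, weight = 2.
  m = 1011 → c = 011110, weight = 4.
  m = 0111 → c = 001011, weight = 3.
  m = 1111 → c = 100101, weight = 3.
Tally weights:
  weight 0: 1 codewords.
  weight 1: 2 codewords.
  weight 2: 2 codewords.
  weight 3: 4 codewords.
  weight 4: 5 codewords.
  weight 5: 2 codewords.
Minimum distance d = smallest w > 0 with A_w > 0 = 1.
Sanity: Σ A_w = 16 = 2^4 = 16 ✓.


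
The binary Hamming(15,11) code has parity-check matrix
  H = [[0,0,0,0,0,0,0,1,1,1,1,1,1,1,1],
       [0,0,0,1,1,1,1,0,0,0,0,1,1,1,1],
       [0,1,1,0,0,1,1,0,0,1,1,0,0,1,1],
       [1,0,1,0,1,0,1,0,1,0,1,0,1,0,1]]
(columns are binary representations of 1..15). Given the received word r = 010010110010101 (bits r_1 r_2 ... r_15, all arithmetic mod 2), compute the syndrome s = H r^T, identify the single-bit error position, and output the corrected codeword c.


s = (0, 0, 0, 1)^T, error position = 1, corrected codeword c = 110010110010101

Compute s = H r^T mod 2 one row at a time:
  s_1 = 1 + 0 + 0 + 1 + 0 + 1 + 0 + 1 = 4 ≡ 0 (mod 2).
  s_2 = 0 + 1 + 0 + 1 + 0 + 1 + 0 + 1 = 4 ≡ 0 (mod 2).
  s_3 = 1 + 0 + 0 + 1 + 0 + 1 + 0 + 1 = 4 ≡ 0 (mod 2).
  s_4 = 0 + 0 + 1 + 1 + 0 + 1 + 1 + 1 = 5 ≡ 1 (mod 2).
s = (0, 0, 0, 1)^T — this equals column 1 of H (binary 0001), so error is at position 1.
Correct: flip bit 1 of r = 010010110010101 to get c = 110010110010101.


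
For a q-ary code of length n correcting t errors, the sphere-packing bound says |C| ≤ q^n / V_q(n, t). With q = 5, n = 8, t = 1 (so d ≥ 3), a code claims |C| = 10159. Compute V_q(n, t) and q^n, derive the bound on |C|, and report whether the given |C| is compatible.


V_q(n, t) = 33, q^n = 390625, Hamming bound = 11837, |C| = 10159 ≤ bound (satisfied).

Step 1: Compute V_q(n, t) = Σ_{j=0}^1 C(n, j) (q−1)^j.
  j = 0: C(8,0)·(4)^0 = 1·1 = 1.
  j = 1: C(8,1)·(4)^1 = 8·4 = 32.
  V_q(n, t) = 1 + 32 = 33.
Step 2: q^n = 5^8 = 390625.
Step 3: Hamming bound ⌊q^n / V_q(n,t)⌋ = ⌊390625/33⌋ = 11837.
Step 4: Compare |C| = 10159 to 11837: satisfied.
The claimed |C| lies below the Hamming bound.


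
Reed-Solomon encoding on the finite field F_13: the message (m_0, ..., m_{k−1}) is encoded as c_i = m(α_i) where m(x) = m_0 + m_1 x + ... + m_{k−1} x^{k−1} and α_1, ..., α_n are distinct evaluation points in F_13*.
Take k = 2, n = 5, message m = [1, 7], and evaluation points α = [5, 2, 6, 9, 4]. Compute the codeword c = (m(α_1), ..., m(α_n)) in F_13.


c = [10, 2, 4, 12, 3]

Message polynomial: m(x) = 1 + 7·x (mod 13).
For each evaluation point α_i, compute m(α_i) mod 13:
  α_1 = 5: Horner steps 7 → 10, so m(5) = 10.
  α_2 = 2: Horner steps 7 → 2, so m(2) = 2.
  α_3 = 6: Horner steps 7 → 4, so m(6) = 4.
  α_4 = 9: Horner steps 7 → 12, so m(9) = 12.
  α_5 = 4: Horner steps 7 → 3, so m(4) = 3.
Codeword c = [10, 2, 4, 12, 3] ∈ F_13^5.


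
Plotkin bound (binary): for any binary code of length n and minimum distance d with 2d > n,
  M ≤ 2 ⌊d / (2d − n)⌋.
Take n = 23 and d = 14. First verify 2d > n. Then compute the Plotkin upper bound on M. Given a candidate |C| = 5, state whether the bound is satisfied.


Plotkin bound M ≤ 4; given |C| = 5 > bound (violated).

Check applicability: 2d = 28, n = 23.
2d − n = 5 > 0, so Plotkin applies.
Compute d/(2d−n) = 14/5 ≈ 2.8000.
⌊d/(2d−n)⌋ = 2.
Plotkin bound: M ≤ 2·2 = 4.
Given |C| = 5, check: VIOLATED.
This |C| is above the Plotkin bound, so no binary code with n = 23, d = 14 and 5 codewords exists.


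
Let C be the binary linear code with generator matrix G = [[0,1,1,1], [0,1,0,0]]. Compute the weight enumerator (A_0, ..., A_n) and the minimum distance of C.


Weight distribution: A_0 = 1, A_1 = 1, A_2 = 1, A_3 = 1. Minimum distance d = 1.

Enumerate all 2^2 = 4 messages m ∈ F_2^2.
For each, compute codeword c = mG in F_2^4, then tally its weight.
  m = 00 → c = 0000, weight = 0.
  m = 10 → c = 0111, weight = 3.
  m = 01 → c = 0100, weight = 1.
  m = 11 → c = 0011, weight = 2.
Tally weights:
  weight 0: 1 codewords.
  weight 1: 1 codewords.
  weight 2: 1 codewords.
  weight 3: 1 codewords.
Minimum distance d = smallest w > 0 with A_w > 0 = 1.
Sanity: Σ A_w = 4 = 2^2 = 4 ✓.


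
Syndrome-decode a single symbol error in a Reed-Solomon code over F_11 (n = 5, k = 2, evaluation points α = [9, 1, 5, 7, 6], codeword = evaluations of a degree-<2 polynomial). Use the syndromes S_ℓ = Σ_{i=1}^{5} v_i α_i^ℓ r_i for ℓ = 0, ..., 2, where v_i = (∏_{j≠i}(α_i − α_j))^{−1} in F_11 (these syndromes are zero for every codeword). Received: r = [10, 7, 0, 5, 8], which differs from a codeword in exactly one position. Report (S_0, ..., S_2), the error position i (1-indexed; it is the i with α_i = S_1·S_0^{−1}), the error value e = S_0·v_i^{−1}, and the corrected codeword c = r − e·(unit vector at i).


S = (2, 2, 2), error at position 2, error magnitude e = 6, c = [10, 1, 0, 5, 8].

Step 1: column multipliers v_i = (∏_{j≠i}(α_i − α_j))^{−1} mod 11.
  i = 1 (α = 9): (9−1)(9−5)(9−7)(9−6) = 8·4·2·3 = 192 ≡ 5, so v_1 = 5^{−1} = 9 (mod 11).
  i = 2 (α = 1): (1−9)(1−5)(1−7)(1−6) = (−8)·(−4)·(−6)·(−5) = 960 ≡ 3, so v_2 = 3^{−1} = 4 (mod 11).
  i = 3 (α = 5): (5−9)(5−1)(5−7)(5−6) = (−4)·4·(−2)·(−1) = −32 ≡ 1, so v_3 = 1^{−1} = 1 (mod 11).
  i = 4 (α = 7): (7−9)(7−1)(7−5)(7−6) = (−2)·6·2·1 = −24 ≡ 9, so v_4 = 9^{−1} = 5 (mod 11).
  i = 5 (α = 6): (6−9)(6−1)(6−5)(6−7) = (−3)·5·1·(−1) = 15 ≡ 4, so v_5 = 4^{−1} = 3 (mod 11).
  v = [9, 4, 1, 5, 3].
Step 2: syndromes of r = [10, 7, 0, 5, 8] (all sums mod 11).
  S_0 = Σ v_i r_i = 9·10 + 4·7 + 1·0 + 5·5 + 3·8 = 167 ≡ 2.
  S_1 = Σ v_i α_i r_i = 9·9·10 + 4·1·7 + 1·5·0 + 5·7·5 + 3·6·8 = 1157 ≡ 2.
  α_i^2 mod 11 = [4, 1, 3, 5, 3].
  S_2 = Σ v_i α_i^2 r_i = 9·4·10 + 4·1·7 + 1·3·0 + 5·5·5 + 3·3·8 = 585 ≡ 2.
  S = (2, 2, 2) ≠ 0, so r is not a codeword (an error is present).
Step 3: locate the error. For a single error e at position i, S_ℓ = v_i·e·α_i^ℓ, so α_err = S_1/S_0.
  S_0^{−1} = 2^{−1} = 6 (mod 11), so α_err = 2·6 = 12 ≡ 1 = α_2. Error position i = 2.
  Consistency check: S_2/S_1 = 2·6 = 12 ≡ 1 = α_err ✓ (single-error assumption holds).
Step 4: error magnitude e = S_0/v_2 = S_0·∏_{j≠2}(α_2 − α_j) = 2·3 = 6 ≡ 6 (mod 11).
Step 5: correct position 2: c_2 = r_2 − e = 7 − 6 ≡ 1 (mod 11). Hence c = [10, 1, 0, 5, 8].
  Check: interpolating c through the α_i gives m(x) = 4 + 8·x (degree < 2) with m(α_i) = c_i for every i, so c is indeed a codeword.


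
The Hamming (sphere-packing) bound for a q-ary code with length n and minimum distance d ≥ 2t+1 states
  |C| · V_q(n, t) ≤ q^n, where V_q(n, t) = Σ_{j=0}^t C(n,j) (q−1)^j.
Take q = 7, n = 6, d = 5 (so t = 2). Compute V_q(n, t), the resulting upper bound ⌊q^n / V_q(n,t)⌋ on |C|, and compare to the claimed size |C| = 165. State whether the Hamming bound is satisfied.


V_q(n, t) = 577, q^n = 117649, Hamming bound = 203, |C| = 165 ≤ bound (satisfied).

Step 1: Compute V_q(n, t) = Σ_{j=0}^2 C(n, j) (q−1)^j.
  j = 0: C(6,0)·(6)^0 = 1·1 = 1.
  j = 1: C(6,1)·(6)^1 = 6·6 = 36.
  j = 2: C(6,2)·(6)^2 = 15·36 = 540.
  V_q(n, t) = 1 + 36 + 540 = 577.
Step 2: q^n = 7^6 = 117649.
Step 3: Hamming bound ⌊q^n / V_q(n,t)⌋ = ⌊117649/577⌋ = 203.
Step 4: Compare |C| = 165 to 203: satisfied.
The claimed |C| lies below the Hamming bound.


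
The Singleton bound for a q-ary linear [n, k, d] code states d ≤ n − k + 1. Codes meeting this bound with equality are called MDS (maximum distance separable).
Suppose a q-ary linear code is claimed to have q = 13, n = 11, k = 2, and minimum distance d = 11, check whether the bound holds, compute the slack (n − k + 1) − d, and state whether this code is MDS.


Singleton RHS = n − k + 1 = 10, slack = -1, bound violated (no such code; not MDS).

Singleton bound: d ≤ n − k + 1.
Here n = 11, k = 2, so n − k + 1 = 10.
Given d = 11, check d ≤ 10: NO.
Slack = (n − k + 1) − d = -1.
The slack is negative: d = 11 exceeds n − k + 1 = 10 by 1, so the Singleton bound is violated and no linear [11, 2, 11]_13 code can exist. In particular it is not MDS (MDS requires d = n − k + 1 exactly).
Description: the claimed parameters are [11, 2, 11]_13; such a code would be impossible (violates the Singleton bound).


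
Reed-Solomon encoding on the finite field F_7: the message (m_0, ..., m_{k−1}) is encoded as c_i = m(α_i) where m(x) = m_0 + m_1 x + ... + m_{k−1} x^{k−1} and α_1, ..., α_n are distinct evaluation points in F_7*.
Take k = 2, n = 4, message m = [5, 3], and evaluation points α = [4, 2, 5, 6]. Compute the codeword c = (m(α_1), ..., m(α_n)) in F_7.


c = [3, 4, 6, 2]

Message polynomial: m(x) = 5 + 3·x (mod 7).
For each evaluation point α_i, compute m(α_i) mod 7:
  α_1 = 4: Horner steps 3 → 3, so m(4) = 3.
  α_2 = 2: Horner steps 3 → 4, so m(2) = 4.
  α_3 = 5: Horner steps 3 → 6, so m(5) = 6.
  α_4 = 6: Horner steps 3 → 2, so m(6) = 2.
Codeword c = [3, 4, 6, 2] ∈ F_7^4.


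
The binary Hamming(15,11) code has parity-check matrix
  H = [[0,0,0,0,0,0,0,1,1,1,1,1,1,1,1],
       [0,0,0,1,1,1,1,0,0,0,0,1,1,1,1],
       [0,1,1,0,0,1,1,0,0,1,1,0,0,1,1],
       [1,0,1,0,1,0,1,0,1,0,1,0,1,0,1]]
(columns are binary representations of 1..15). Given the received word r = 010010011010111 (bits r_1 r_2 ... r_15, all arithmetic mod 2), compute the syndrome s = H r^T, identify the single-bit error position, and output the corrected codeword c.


s = (0, 0, 0, 1)^T, error position = 1, corrected codeword c = 110010011010111

Compute s = H r^T mod 2 one row at a time:
  s_1 = 1 + 1 + 0 + 1 + 0 + 1 + 1 + 1 = 6 ≡ 0 (mod 2).
  s_2 = 0 + 1 + 0 + 0 + 0 + 1 + 1 + 1 = 4 ≡ 0 (mod 2).
  s_3 = 1 + 0 + 0 + 0 + 0 + 1 + 1 + 1 = 4 ≡ 0 (mod 2).
  s_4 = 0 + 0 + 1 + 0 + 1 + 1 + 1 + 1 = 5 ≡ 1 (mod 2).
s = (0, 0, 0, 1)^T — this equals column 1 of H (binary 0001), so error is at position 1.
Correct: flip bit 1 of r = 010010011010111 to get c = 110010011010111.


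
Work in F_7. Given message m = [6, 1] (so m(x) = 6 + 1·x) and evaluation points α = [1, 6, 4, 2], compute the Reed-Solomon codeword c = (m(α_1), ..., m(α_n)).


c = [0, 5, 3, 1]

Message polynomial: m(x) = 6 + 1·x (mod 7).
For each evaluation point α_i, compute m(α_i) mod 7:
  α_1 = 1: Horner steps 1 → 0, so m(1) = 0.
  α_2 = 6: Horner steps 1 → 5, so m(6) = 5.
  α_3 = 4: Horner steps 1 → 3, so m(4) = 3.
  α_4 = 2: Horner steps 1 → 1, so m(2) = 1.
Codeword c = [0, 5, 3, 1] ∈ F_7^4.


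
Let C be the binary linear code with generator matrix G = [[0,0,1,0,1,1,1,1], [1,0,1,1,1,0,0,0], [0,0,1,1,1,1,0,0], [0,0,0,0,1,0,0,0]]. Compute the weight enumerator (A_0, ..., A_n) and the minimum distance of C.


Weight distribution: A_0 = 1, A_1 = 1, A_2 = 1, A_3 = 4, A_4 = 5, A_5 = 3, A_6 = 1. Minimum distance d = 1.

Enumerate all 2^4 = 16 messages m ∈ F_2^4.
For each, compute codeword c = mG in F_2^8, then tally its weight.
  m = 0000 → c = 00000000, weight = 0.
  m = 1000 → c = 00101111, weight = 5.
  m = 0100 → c = 10111000, weight = 4.
  m = 1100 → c = 10010111, weight = 5.
  m = 0010 → c = 00111100, weight = 4.
  m = 1010 → c = 00010011, weight = 3.
  m = 0110 → c = 10000100, weight = 2.
  m = 1110 → c = 10101011, weight = 5.
  m = 0001 → c = 00001000, weight = 1.
  m = 1001 → c = 00100111, weight = 4.
  m = 0101 → c = 10110000, weight = 3.
  m = 1101 → c = 10011111, weight = 6.
  m = 0011 → c = 00110100, weight = 3.
  m = 1011 → c = 00011011, weight = 4.
  m = 0111 → c = 10001100, weight = 3.
  m = 1111 → c = 10100011, weight = 4.
Tally weights:
  weight 0: 1 codewords.
  weight 1: 1 codewords.
  weight 2: 1 codewords.
  weight 3: 4 codewords.
  weight 4: 5 codewords.
  weight 5: 3 codewords.
  weight 6: 1 codewords.
Minimum distance d = smallest w > 0 with A_w > 0 = 1.
Sanity: Σ A_w = 16 = 2^4 = 16 ✓.


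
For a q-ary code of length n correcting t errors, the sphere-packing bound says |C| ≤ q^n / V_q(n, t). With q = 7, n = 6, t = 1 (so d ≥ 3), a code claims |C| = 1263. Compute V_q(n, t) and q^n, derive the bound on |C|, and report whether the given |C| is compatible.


V_q(n, t) = 37, q^n = 117649, Hamming bound = 3179, |C| = 1263 ≤ bound (satisfied).

Step 1: Compute V_q(n, t) = Σ_{j=0}^1 C(n, j) (q−1)^j.
  j = 0: C(6,0)·(6)^0 = 1·1 = 1.
  j = 1: C(6,1)·(6)^1 = 6·6 = 36.
  V_q(n, t) = 1 + 36 = 37.
Step 2: q^n = 7^6 = 117649.
Step 3: Hamming bound ⌊q^n / V_q(n,t)⌋ = ⌊117649/37⌋ = 3179.
Step 4: Compare |C| = 1263 to 3179: satisfied.
The claimed |C| lies below the Hamming bound.


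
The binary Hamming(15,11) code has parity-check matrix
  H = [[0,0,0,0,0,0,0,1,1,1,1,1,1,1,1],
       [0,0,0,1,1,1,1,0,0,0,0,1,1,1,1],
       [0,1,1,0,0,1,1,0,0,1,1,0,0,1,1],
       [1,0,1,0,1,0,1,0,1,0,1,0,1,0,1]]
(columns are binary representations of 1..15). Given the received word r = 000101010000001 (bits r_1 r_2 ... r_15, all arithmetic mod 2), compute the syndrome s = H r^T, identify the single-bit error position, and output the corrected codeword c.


s = (0, 1, 0, 1)^T, error position = 5, corrected codeword c = 000111010000001

Compute s = H r^T mod 2 one row at a time:
  s_1 = 1 + 0 + 0 + 0 + 0 + 0 + 0 + 1 = 2 ≡ 0 (mod 2).
  s_2 = 1 + 0 + 1 + 0 + 0 + 0 + 0 + 1 = 3 ≡ 1 (mod 2).
  s_3 = 0 + 0 + 1 + 0 + 0 + 0 + 0 + 1 = 2 ≡ 0 (mod 2).
  s_4 = 0 + 0 + 0 + 0 + 0 + 0 + 0 + 1 = 1 ≡ 1 (mod 2).
s = (0, 1, 0, 1)^T — this equals column 5 of H (binary 0101), so error is at position 5.
Correct: flip bit 5 of r = 000101010000001 to get c = 000111010000001.


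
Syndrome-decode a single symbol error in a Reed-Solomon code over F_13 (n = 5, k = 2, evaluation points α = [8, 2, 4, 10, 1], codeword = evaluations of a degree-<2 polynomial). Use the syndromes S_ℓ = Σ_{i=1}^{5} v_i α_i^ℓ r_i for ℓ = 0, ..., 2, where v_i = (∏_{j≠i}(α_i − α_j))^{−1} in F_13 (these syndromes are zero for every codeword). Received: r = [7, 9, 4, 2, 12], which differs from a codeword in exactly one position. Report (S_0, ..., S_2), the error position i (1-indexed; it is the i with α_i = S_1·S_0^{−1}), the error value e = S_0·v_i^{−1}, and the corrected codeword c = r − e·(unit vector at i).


S = (1, 1, 1), error at position 5, error magnitude e = 7, c = [7, 9, 4, 2, 5].

Step 1: column multipliers v_i = (∏_{j≠i}(α_i − α_j))^{−1} mod 13.
  i = 1 (α = 8): (8−2)(8−4)(8−10)(8−1) = 6·4·(−2)·7 = −336 ≡ 2, so v_1 = 2^{−1} = 7 (mod 13).
  i = 2 (α = 2): (2−8)(2−4)(2−10)(2−1) = (−6)·(−2)·(−8)·1 = −96 ≡ 8, so v_2 = 8^{−1} = 5 (mod 13).
  i = 3 (α = 4): (4−8)(4−2)(4−10)(4−1) = (−4)·2·(−6)·3 = 144 ≡ 1, so v_3 = 1^{−1} = 1 (mod 13).
  i = 4 (α = 10): (10−8)(10−2)(10−4)(10−1) = 2·8·6·9 = 864 ≡ 6, so v_4 = 6^{−1} = 11 (mod 13).
  i = 5 (α = 1): (1−8)(1−2)(1−4)(1−10) = (−7)·(−1)·(−3)·(−9) = 189 ≡ 7, so v_5 = 7^{−1} = 2 (mod 13).
  v = [7, 5, 1, 11, 2].
Step 2: syndromes of r = [7, 9, 4, 2, 12] (all sums mod 13).
  S_0 = Σ v_i r_i = 7·7 + 5·9 + 1·4 + 11·2 + 2·12 = 144 ≡ 1.
  S_1 = Σ v_i α_i r_i = 7·8·7 + 5·2·9 + 1·4·4 + 11·10·2 + 2·1·12 = 742 ≡ 1.
  α_i^2 mod 13 = [12, 4, 3, 9, 1].
  S_2 = Σ v_i α_i^2 r_i = 7·12·7 + 5·4·9 + 1·3·4 + 11·9·2 + 2·1·12 = 1002 ≡ 1.
  S = (1, 1, 1) ≠ 0, so r is not a codeword (an error is present).
Step 3: locate the error. For a single error e at position i, S_ℓ = v_i·e·α_i^ℓ, so α_err = S_1/S_0.
  S_0^{−1} = 1^{−1} = 1 (mod 13), so α_err = 1·1 = 1 ≡ 1 = α_5. Error position i = 5.
  Consistency check: S_2/S_1 = 1·1 = 1 ≡ 1 = α_err ✓ (single-error assumption holds).
Step 4: error magnitude e = S_0/v_5 = S_0·∏_{j≠5}(α_5 − α_j) = 1·7 = 7 ≡ 7 (mod 13).
Step 5: correct position 5: c_5 = r_5 − e = 12 − 7 ≡ 5 (mod 13). Hence c = [7, 9, 4, 2, 5].
  Check: interpolating c through the α_i gives m(x) = 1 + 4·x (degree < 2) with m(α_i) = c_i for every i, so c is indeed a codeword.


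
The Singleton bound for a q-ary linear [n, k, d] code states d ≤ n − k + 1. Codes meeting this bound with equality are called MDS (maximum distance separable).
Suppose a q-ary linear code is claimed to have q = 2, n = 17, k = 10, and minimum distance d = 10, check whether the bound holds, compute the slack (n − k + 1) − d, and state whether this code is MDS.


Singleton RHS = n − k + 1 = 8, slack = -2, bound violated (no such code; not MDS).

Singleton bound: d ≤ n − k + 1.
Here n = 17, k = 10, so n − k + 1 = 8.
Given d = 10, check d ≤ 8: NO.
Slack = (n − k + 1) − d = -2.
The slack is negative: d = 10 exceeds n − k + 1 = 8 by 2, so the Singleton bound is violated and no linear [17, 10, 10]_2 code can exist. In particular it is not MDS (MDS requires d = n − k + 1 exactly).
Description: the claimed parameters are [17, 10, 10]_2; such a code would be impossible (violates the Singleton bound).


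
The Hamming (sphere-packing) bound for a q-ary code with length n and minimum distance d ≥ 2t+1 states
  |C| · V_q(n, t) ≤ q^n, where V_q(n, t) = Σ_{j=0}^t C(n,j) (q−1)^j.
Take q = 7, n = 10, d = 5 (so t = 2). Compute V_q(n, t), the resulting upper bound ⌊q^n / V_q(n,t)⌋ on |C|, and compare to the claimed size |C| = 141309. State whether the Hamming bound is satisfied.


V_q(n, t) = 1681, q^n = 282475249, Hamming bound = 168040, |C| = 141309 ≤ bound (satisfied).

Step 1: Compute V_q(n, t) = Σ_{j=0}^2 C(n, j) (q−1)^j.
  j = 0: C(10,0)·(6)^0 = 1·1 = 1.
  j = 1: C(10,1)·(6)^1 = 10·6 = 60.
  j = 2: C(10,2)·(6)^2 = 45·36 = 1620.
  V_q(n, t) = 1 + 60 + 1620 = 1681.
Step 2: q^n = 7^10 = 282475249.
Step 3: Hamming bound ⌊q^n / V_q(n,t)⌋ = ⌊282475249/1681⌋ = 168040.
Step 4: Compare |C| = 141309 to 168040: satisfied.
The claimed |C| lies below the Hamming bound.


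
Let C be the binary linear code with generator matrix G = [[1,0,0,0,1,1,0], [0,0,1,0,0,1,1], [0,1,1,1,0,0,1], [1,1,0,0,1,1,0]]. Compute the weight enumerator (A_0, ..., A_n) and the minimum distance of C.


Weight distribution: A_0 = 1, A_1 = 1, A_2 = 1, A_3 = 5, A_4 = 5, A_5 = 1, A_6 = 1, A_7 = 1. Minimum distance d = 1.

Enumerate all 2^4 = 16 messages m ∈ F_2^4.
For each, compute codeword c = mG in F_2^7, then tally its weight.
  m = 0000 → c = 0000000, weight = 0.
  m = 1000 → c = 1000110, weight = 3.
  m = 0100 → c = 0010011, weight = 3.
  m = 1100 → c = 1010101, weight = 4.
  m = 0010 → c = 0111001, weight = 4.
  m = 1010 → c = 1111111, weight = 7.
  m = 0110 → c = 0101010, weight = 3.
  m = 1110 → c = 1101100, weight = 4.
  m = 0001 → c = 1100110, weight = 4.
  m = 1001 → c = 0100000, weight = 1.
  m = 0101 → c = 1110101, weight = 5.
  m = 1101 → c = 0110011, weight = 4.
  m = 0011 → c = 1011111, weight = 6.
  m = 1011 → c = 0011001, weight = 3.
  m = 0111 → c = 1001100, weight = 3.
  m = 1111 → c = 0001010, weight = 2.
Tally weights:
  weight 0: 1 codewords.
  weight 1: 1 codewords.
  weight 2: 1 codewords.
  weight 3: 5 codewords.
  weight 4: 5 codewords.
  weight 5: 1 codewords.
  weight 6: 1 codewords.
  weight 7: 1 codewords.
Minimum distance d = smallest w > 0 with A_w > 0 = 1.
Sanity: Σ A_w = 16 = 2^4 = 16 ✓.


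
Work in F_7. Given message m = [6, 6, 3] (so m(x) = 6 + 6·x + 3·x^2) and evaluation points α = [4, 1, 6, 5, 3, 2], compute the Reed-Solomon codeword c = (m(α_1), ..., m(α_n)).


c = [1, 1, 3, 6, 2, 2]

Message polynomial: m(x) = 6 + 6·x + 3·x^2 (mod 7).
For each evaluation point α_i, compute m(α_i) mod 7:
  α_1 = 4: Horner steps 3 → 4 → 1, so m(4) = 1.
  α_2 = 1: Horner steps 3 → 2 → 1, so m(1) = 1.
  α_3 = 6: Horner steps 3 → 3 → 3, so m(6) = 3.
  α_4 = 5: Horner steps 3 → 0 → 6, so m(5) = 6.
  α_5 = 3: Horner steps 3 → 1 → 2, so m(3) = 2.
  α_6 = 2: Horner steps 3 → 5 → 2, so m(2) = 2.
Codeword c = [1, 1, 3, 6, 2, 2] ∈ F_7^6.


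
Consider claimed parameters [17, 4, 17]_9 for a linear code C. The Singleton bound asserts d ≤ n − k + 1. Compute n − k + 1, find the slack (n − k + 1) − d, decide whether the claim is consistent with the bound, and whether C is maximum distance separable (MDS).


Singleton RHS = n − k + 1 = 14, slack = -3, bound violated (no such code; not MDS).

Singleton bound: d ≤ n − k + 1.
Here n = 17, k = 4, so n − k + 1 = 14.
Given d = 17, check d ≤ 14: NO.
Slack = (n − k + 1) − d = -3.
The slack is negative: d = 17 exceeds n − k + 1 = 14 by 3, so the Singleton bound is violated and no linear [17, 4, 17]_9 code can exist. In particular it is not MDS (MDS requires d = n − k + 1 exactly).
Description: the claimed parameters are [17, 4, 17]_9; such a code would be impossible (violates the Singleton bound).


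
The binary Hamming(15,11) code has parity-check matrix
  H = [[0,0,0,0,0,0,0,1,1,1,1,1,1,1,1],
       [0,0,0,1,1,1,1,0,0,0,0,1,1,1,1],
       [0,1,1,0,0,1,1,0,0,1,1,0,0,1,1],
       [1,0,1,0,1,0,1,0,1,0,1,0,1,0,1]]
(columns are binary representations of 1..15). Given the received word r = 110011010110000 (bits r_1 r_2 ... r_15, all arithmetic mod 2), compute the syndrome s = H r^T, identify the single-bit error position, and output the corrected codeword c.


s = (1, 0, 0, 1)^T, error position = 9, corrected codeword c = 110011011110000

Compute s = H r^T mod 2 one row at a time:
  s_1 = 1 + 0 + 1 + 1 + 0 + 0 + 0 + 0 = 3 ≡ 1 (mod 2).
  s_2 = 0 + 1 + 1 + 0 + 0 + 0 + 0 + 0 = 2 ≡ 0 (mod 2).
  s_3 = 1 + 0 + 1 + 0 + 1 + 1 + 0 + 0 = 4 ≡ 0 (mod 2).
  s_4 = 1 + 0 + 1 + 0 + 0 + 1 + 0 + 0 = 3 ≡ 1 (mod 2).
s = (1, 0, 0, 1)^T — this equals column 9 of H (binary 1001), so error is at position 9.
Correct: flip bit 9 of r = 110011010110000 to get c = 110011011110000.


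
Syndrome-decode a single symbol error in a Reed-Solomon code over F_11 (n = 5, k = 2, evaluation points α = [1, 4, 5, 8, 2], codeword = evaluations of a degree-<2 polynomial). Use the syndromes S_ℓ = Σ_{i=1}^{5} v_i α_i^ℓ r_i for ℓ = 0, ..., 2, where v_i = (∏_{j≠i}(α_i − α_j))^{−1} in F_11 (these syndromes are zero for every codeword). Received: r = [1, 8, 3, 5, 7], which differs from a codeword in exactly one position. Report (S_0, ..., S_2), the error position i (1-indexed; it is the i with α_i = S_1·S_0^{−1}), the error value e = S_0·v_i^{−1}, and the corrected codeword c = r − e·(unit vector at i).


S = (8, 9, 6), error at position 4, error magnitude e = 6, c = [1, 8, 3, 10, 7].

Step 1: column multipliers v_i = (∏_{j≠i}(α_i − α_j))^{−1} mod 11.
  i = 1 (α = 1): (1−4)(1−5)(1−8)(1−2) = (−3)·(−4)·(−7)·(−1) = 84 ≡ 7, so v_1 = 7^{−1} = 8 (mod 11).
  i = 2 (α = 4): (4−1)(4−5)(4−8)(4−2) = 3·(−1)·(−4)·2 = 24 ≡ 2, so v_2 = 2^{−1} = 6 (mod 11).
  i = 3 (α = 5): (5−1)(5−4)(5−8)(5−2) = 4·1·(−3)·3 = −36 ≡ 8, so v_3 = 8^{−1} = 7 (mod 11).
  i = 4 (α = 8): (8−1)(8−4)(8−5)(8−2) = 7·4·3·6 = 504 ≡ 9, so v_4 = 9^{−1} = 5 (mod 11).
  i = 5 (α = 2): (2−1)(2−4)(2−5)(2−8) = 1·(−2)·(−3)·(−6) = −36 ≡ 8, so v_5 = 8^{−1} = 7 (mod 11).
  v = [8, 6, 7, 5, 7].
Step 2: syndromes of r = [1, 8, 3, 5, 7] (all sums mod 11).
  S_0 = Σ v_i r_i = 8·1 + 6·8 + 7·3 + 5·5 + 7·7 = 151 ≡ 8.
  S_1 = Σ v_i α_i r_i = 8·1·1 + 6·4·8 + 7·5·3 + 5·8·5 + 7·2·7 = 603 ≡ 9.
  α_i^2 mod 11 = [1, 5, 3, 9, 4].
  S_2 = Σ v_i α_i^2 r_i = 8·1·1 + 6·5·8 + 7·3·3 + 5·9·5 + 7·4·7 = 732 ≡ 6.
  S = (8, 9, 6) ≠ 0, so r is not a codeword (an error is present).
Step 3: locate the error. For a single error e at position i, S_ℓ = v_i·e·α_i^ℓ, so α_err = S_1/S_0.
  S_0^{−1} = 8^{−1} = 7 (mod 11), so α_err = 9·7 = 63 ≡ 8 = α_4. Error position i = 4.
  Consistency check: S_2/S_1 = 6·5 = 30 ≡ 8 = α_err ✓ (single-error assumption holds).
Step 4: error magnitude e = S_0/v_4 = S_0·∏_{j≠4}(α_4 − α_j) = 8·9 = 72 ≡ 6 (mod 11).
Step 5: correct position 4: c_4 = r_4 − e = 5 − 6 ≡ 10 (mod 11). Hence c = [1, 8, 3, 10, 7].
  Check: interpolating c through the α_i gives m(x) = 6 + 6·x (degree < 2) with m(α_i) = c_i for every i, so c is indeed a codeword.


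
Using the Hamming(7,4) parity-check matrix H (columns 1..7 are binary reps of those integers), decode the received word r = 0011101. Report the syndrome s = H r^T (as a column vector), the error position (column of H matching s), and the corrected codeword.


s = (1, 0, 1)^T, error position = 5, corrected codeword c = 0011001

Compute s = H r^T mod 2 one row at a time:
  s_1 = 1 + 1 + 0 + 1 = 3 ≡ 1 (mod 2).
  s_2 = 0 + 1 + 0 + 1 = 2 ≡ 0 (mod 2).
  s_3 = 0 + 1 + 1 + 1 = 3 ≡ 1 (mod 2).
s = (1, 0, 1)^T — this equals column 5 of H (binary 101), so error is at position 5.
Correct: flip bit 5 of r = 0011101 to get c = 0011001.


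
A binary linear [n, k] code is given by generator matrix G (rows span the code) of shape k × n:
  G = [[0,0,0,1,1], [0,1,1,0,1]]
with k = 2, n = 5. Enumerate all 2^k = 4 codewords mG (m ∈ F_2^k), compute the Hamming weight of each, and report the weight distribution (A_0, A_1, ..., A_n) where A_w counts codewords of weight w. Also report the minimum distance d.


Weight distribution: A_0 = 1, A_2 = 1, A_3 = 2. Minimum distance d = 2.

Enumerate all 2^2 = 4 messages m ∈ F_2^2.
For each, compute codeword c = mG in F_2^5, then tally its weight.
  m = 00 → c = 00000, weight = 0.
  m = 10 → c = 00011, weight = 2.
  m = 01 → c = 01101, weight = 3.
  m = 11 → c = 01110, weight = 3.
Tally weights:
  weight 0: 1 codewords.
  weight 2: 1 codewords.
  weight 3: 2 codewords.
Minimum distance d = smallest w > 0 with A_w > 0 = 2.
Sanity: Σ A_w = 4 = 2^2 = 4 ✓.


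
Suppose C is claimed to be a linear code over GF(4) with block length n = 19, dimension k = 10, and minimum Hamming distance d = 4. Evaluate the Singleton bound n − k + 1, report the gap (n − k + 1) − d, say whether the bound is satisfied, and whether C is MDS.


Singleton RHS = n − k + 1 = 10, slack = 6, bound satisfied, not MDS.

Singleton bound: d ≤ n − k + 1.
Here n = 19, k = 10, so n − k + 1 = 10.
Given d = 4, check d ≤ 10: YES.
Slack = (n − k + 1) − d = 6.
The code is NOT MDS (slack = 6 > 0).
Description: the claimed parameters are [19, 10, 4]_4; such a code would be non-MDS.


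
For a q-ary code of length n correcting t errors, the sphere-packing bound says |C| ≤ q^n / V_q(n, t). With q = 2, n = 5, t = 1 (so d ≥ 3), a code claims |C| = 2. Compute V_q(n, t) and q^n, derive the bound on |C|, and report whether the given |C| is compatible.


V_q(n, t) = 6, q^n = 32, Hamming bound = 5, |C| = 2 ≤ bound (satisfied).

Step 1: Compute V_q(n, t) = Σ_{j=0}^1 C(n, j) (q−1)^j.
  j = 0: C(5,0)·(1)^0 = 1·1 = 1.
  j = 1: C(5,1)·(1)^1 = 5·1 = 5.
  V_q(n, t) = 1 + 5 = 6.
Step 2: q^n = 2^5 = 32.
Step 3: Hamming bound ⌊q^n / V_q(n,t)⌋ = ⌊32/6⌋ = 5.
Step 4: Compare |C| = 2 to 5: satisfied.
The claimed |C| lies below the Hamming bound.


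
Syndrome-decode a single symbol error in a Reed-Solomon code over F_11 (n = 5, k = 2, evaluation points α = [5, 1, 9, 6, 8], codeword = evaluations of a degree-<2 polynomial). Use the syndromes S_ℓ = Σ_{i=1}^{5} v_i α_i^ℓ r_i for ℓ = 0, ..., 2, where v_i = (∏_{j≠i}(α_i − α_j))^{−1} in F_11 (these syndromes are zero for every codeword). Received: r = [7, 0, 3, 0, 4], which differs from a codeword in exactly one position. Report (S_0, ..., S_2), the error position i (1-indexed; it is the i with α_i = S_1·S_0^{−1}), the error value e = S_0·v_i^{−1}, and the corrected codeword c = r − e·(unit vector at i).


S = (2, 1, 6), error at position 4, error magnitude e = 5, c = [7, 0, 3, 6, 4].

Step 1: column multipliers v_i = (∏_{j≠i}(α_i − α_j))^{−1} mod 11.
  i = 1 (α = 5): (5−1)(5−9)(5−6)(5−8) = 4·(−4)·(−1)·(−3) = −48 ≡ 7, so v_1 = 7^{−1} = 8 (mod 11).
  i = 2 (α = 1): (1−5)(1−9)(1−6)(1−8) = (−4)·(−8)·(−5)·(−7) = 1120 ≡ 9, so v_2 = 9^{−1} = 5 (mod 11).
  i = 3 (α = 9): (9−5)(9−1)(9−6)(9−8) = 4·8·3·1 = 96 ≡ 8, so v_3 = 8^{−1} = 7 (mod 11).
  i = 4 (α = 6): (6−5)(6−1)(6−9)(6−8) = 1·5·(−3)·(−2) = 30 ≡ 8, so v_4 = 8^{−1} = 7 (mod 11).
  i = 5 (α = 8): (8−5)(8−1)(8−9)(8−6) = 3·7·(−1)·2 = −42 ≡ 2, so v_5 = 2^{−1} = 6 (mod 11).
  v = [8, 5, 7, 7, 6].
Step 2: syndromes of r = [7, 0, 3, 0, 4] (all sums mod 11).
  S_0 = Σ v_i r_i = 8·7 + 5·0 + 7·3 + 7·0 + 6·4 = 101 ≡ 2.
  S_1 = Σ v_i α_i r_i = 8·5·7 + 5·1·0 + 7·9·3 + 7·6·0 + 6·8·4 = 661 ≡ 1.
  α_i^2 mod 11 = [3, 1, 4, 3, 9].
  S_2 = Σ v_i α_i^2 r_i = 8·3·7 + 5·1·0 + 7·4·3 + 7·3·0 + 6·9·4 = 468 ≡ 6.
  S = (2, 1, 6) ≠ 0, so r is not a codeword (an error is present).
Step 3: locate the error. For a single error e at position i, S_ℓ = v_i·e·α_i^ℓ, so α_err = S_1/S_0.
  S_0^{−1} = 2^{−1} = 6 (mod 11), so α_err = 1·6 = 6 ≡ 6 = α_4. Error position i = 4.
  Consistency check: S_2/S_1 = 6·1 = 6 ≡ 6 = α_err ✓ (single-error assumption holds).
Step 4: error magnitude e = S_0/v_4 = S_0·∏_{j≠4}(α_4 − α_j) = 2·8 = 16 ≡ 5 (mod 11).
Step 5: correct position 4: c_4 = r_4 − e = 0 − 5 ≡ 6 (mod 11). Hence c = [7, 0, 3, 6, 4].
  Check: interpolating c through the α_i gives m(x) = 1 + 10·x (degree < 2) with m(α_i) = c_i for every i, so c is indeed a codeword.


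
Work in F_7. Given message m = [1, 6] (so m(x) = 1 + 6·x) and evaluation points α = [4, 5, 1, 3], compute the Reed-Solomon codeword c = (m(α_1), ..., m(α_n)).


c = [4, 3, 0, 5]

Message polynomial: m(x) = 1 + 6·x (mod 7).
For each evaluation point α_i, compute m(α_i) mod 7:
  α_1 = 4: Horner steps 6 → 4, so m(4) = 4.
  α_2 = 5: Horner steps 6 → 3, so m(5) = 3.
  α_3 = 1: Horner steps 6 → 0, so m(1) = 0.
  α_4 = 3: Horner steps 6 → 5, so m(3) = 5.
Codeword c = [4, 3, 0, 5] ∈ F_7^4.


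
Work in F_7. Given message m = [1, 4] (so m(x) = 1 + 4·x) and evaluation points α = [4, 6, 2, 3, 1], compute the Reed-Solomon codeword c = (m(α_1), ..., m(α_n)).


c = [3, 4, 2, 6, 5]

Message polynomial: m(x) = 1 + 4·x (mod 7).
For each evaluation point α_i, compute m(α_i) mod 7:
  α_1 = 4: Horner steps 4 → 3, so m(4) = 3.
  α_2 = 6: Horner steps 4 → 4, so m(6) = 4.
  α_3 = 2: Horner steps 4 → 2, so m(2) = 2.
  α_4 = 3: Horner steps 4 → 6, so m(3) = 6.
  α_5 = 1: Horner steps 4 → 5, so m(1) = 5.
Codeword c = [3, 4, 2, 6, 5] ∈ F_7^5.


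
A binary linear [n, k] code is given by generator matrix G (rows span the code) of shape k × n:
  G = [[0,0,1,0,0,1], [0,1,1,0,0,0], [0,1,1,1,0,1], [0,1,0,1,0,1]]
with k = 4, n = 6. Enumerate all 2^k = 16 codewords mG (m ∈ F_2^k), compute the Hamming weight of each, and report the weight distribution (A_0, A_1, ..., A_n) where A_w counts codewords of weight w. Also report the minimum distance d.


Weight distribution: A_0 = 1, A_1 = 4, A_2 = 6, A_3 = 4, A_4 = 1. Minimum distance d = 1.

Enumerate all 2^4 = 16 messages m ∈ F_2^4.
For each, compute codeword c = mG in F_2^6, then tally its weight.
  m = 0000 → c = 000000, weight = 0.
  m = 1000 → c = 001001, weight = 2.
  m = 0100 → c = 011000, weight = 2.
  m = 1100 → c = 010001, weight = 2.
  m = 0010 → c = 011101, weight = 4.
  m = 1010 → c = 010100, weight = 2.
  m = 0110 → c = 000101, weight = 2.
  m = 1110 → c = 001100, weight = 2.
  m = 0001 → c = 010101, weight = 3.
  m = 1001 → c = 011100, weight = 3.
  m = 0101 → c = 001101, weight = 3.
  m = 1101 → c = 000100, weight = 1.
  m = 0011 → c = 001000, weight = 1.
  m = 1011 → c = 000001, weight = 1.
  m = 0111 → c = 010000, weight = 1.
  m = 1111 → c = 011001, weight = 3.
Tally weights:
  weight 0: 1 codewords.
  weight 1: 4 codewords.
  weight 2: 6 codewords.
  weight 3: 4 codewords.
  weight 4: 1 codewords.
Minimum distance d = smallest w > 0 with A_w > 0 = 1.
Sanity: Σ A_w = 16 = 2^4 = 16 ✓.


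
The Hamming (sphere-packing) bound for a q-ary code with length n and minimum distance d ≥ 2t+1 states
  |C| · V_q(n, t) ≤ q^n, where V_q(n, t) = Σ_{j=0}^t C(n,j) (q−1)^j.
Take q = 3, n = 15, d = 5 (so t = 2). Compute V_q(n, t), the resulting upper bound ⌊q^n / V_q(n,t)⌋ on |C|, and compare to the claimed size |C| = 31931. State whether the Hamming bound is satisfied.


V_q(n, t) = 451, q^n = 14348907, Hamming bound = 31815, |C| = 31931 > bound (violated).

Step 1: Compute V_q(n, t) = Σ_{j=0}^2 C(n, j) (q−1)^j.
  j = 0: C(15,0)·(2)^0 = 1·1 = 1.
  j = 1: C(15,1)·(2)^1 = 15·2 = 30.
  j = 2: C(15,2)·(2)^2 = 105·4 = 420.
  V_q(n, t) = 1 + 30 + 420 = 451.
Step 2: q^n = 3^15 = 14348907.
Step 3: Hamming bound ⌊q^n / V_q(n,t)⌋ = ⌊14348907/451⌋ = 31815.
Step 4: Compare |C| = 31931 to 31815: violated.
The claimed |C| lies above the Hamming bound, so no 3-ary code of length 15 with d ≥ 5 can have 31931 codewords.


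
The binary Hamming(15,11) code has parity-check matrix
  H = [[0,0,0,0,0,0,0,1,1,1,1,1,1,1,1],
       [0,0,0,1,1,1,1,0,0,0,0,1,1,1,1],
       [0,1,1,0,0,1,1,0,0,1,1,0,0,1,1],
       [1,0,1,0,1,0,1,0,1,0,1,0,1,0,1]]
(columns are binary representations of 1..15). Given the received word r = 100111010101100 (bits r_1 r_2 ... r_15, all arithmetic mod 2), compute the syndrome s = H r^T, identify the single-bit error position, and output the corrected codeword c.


s = (0, 1, 0, 1)^T, error position = 5, corrected codeword c = 100101010101100

Compute s = H r^T mod 2 one row at a time:
  s_1 = 1 + 0 + 1 + 0 + 1 + 1 + 0 + 0 = 4 ≡ 0 (mod 2).
  s_2 = 1 + 1 + 1 + 0 + 1 + 1 + 0 + 0 = 5 ≡ 1 (mod 2).
  s_3 = 0 + 0 + 1 + 0 + 1 + 0 + 0 + 0 = 2 ≡ 0 (mod 2).
  s_4 = 1 + 0 + 1 + 0 + 0 + 0 + 1 + 0 = 3 ≡ 1 (mod 2).
s = (0, 1, 0, 1)^T — this equals column 5 of H (binary 0101), so error is at position 5.
Correct: flip bit 5 of r = 100111010101100 to get c = 100101010101100.


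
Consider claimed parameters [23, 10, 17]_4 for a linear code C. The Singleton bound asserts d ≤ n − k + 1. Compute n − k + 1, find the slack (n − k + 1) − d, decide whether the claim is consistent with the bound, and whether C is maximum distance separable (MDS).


Singleton RHS = n − k + 1 = 14, slack = -3, bound violated (no such code; not MDS).

Singleton bound: d ≤ n − k + 1.
Here n = 23, k = 10, so n − k + 1 = 14.
Given d = 17, check d ≤ 14: NO.
Slack = (n − k + 1) − d = -3.
The slack is negative: d = 17 exceeds n − k + 1 = 14 by 3, so the Singleton bound is violated and no linear [23, 10, 17]_4 code can exist. In particular it is not MDS (MDS requires d = n − k + 1 exactly).
Description: the claimed parameters are [23, 10, 17]_4; such a code would be impossible (violates the Singleton bound).


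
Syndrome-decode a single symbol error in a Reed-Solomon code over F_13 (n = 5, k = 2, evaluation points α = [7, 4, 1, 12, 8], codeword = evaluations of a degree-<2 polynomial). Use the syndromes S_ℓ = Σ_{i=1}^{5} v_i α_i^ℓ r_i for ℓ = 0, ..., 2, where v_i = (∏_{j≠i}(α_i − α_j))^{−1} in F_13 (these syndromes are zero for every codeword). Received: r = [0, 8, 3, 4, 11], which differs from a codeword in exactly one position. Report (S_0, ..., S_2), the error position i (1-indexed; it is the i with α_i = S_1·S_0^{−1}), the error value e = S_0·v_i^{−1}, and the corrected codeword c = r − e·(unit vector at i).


S = (1, 8, 12), error at position 5, error magnitude e = 5, c = [0, 8, 3, 4, 6].

Step 1: column multipliers v_i = (∏_{j≠i}(α_i − α_j))^{−1} mod 13.
  i = 1 (α = 7): (7−4)(7−1)(7−12)(7−8) = 3·6·(−5)·(−1) = 90 ≡ 12, so v_1 = 12^{−1} = 12 (mod 13).
  i = 2 (α = 4): (4−7)(4−1)(4−12)(4−8) = (−3)·3·(−8)·(−4) = −288 ≡ 11, so v_2 = 11^{−1} = 6 (mod 13).
  i = 3 (α = 1): (1−7)(1−4)(1−12)(1−8) = (−6)·(−3)·(−11)·(−7) = 1386 ≡ 8, so v_3 = 8^{−1} = 5 (mod 13).
  i = 4 (α = 12): (12−7)(12−4)(12−1)(12−8) = 5·8·11·4 = 1760 ≡ 5, so v_4 = 5^{−1} = 8 (mod 13).
  i = 5 (α = 8): (8−7)(8−4)(8−1)(8−12) = 1·4·7·(−4) = −112 ≡ 5, so v_5 = 5^{−1} = 8 (mod 13).
  v = [12, 6, 5, 8, 8].
Step 2: syndromes of r = [0, 8, 3, 4, 11] (all sums mod 13).
  S_0 = Σ v_i r_i = 12·0 + 6·8 + 5·3 + 8·4 + 8·11 = 183 ≡ 1.
  S_1 = Σ v_i α_i r_i = 12·7·0 + 6·4·8 + 5·1·3 + 8·12·4 + 8·8·11 = 1295 ≡ 8.
  α_i^2 mod 13 = [10, 3, 1, 1, 12].
  S_2 = Σ v_i α_i^2 r_i = 12·10·0 + 6·3·8 + 5·1·3 + 8·1·4 + 8·12·11 = 1247 ≡ 12.
  S = (1, 8, 12) ≠ 0, so r is not a codeword (an error is present).
Step 3: locate the error. For a single error e at position i, S_ℓ = v_i·e·α_i^ℓ, so α_err = S_1/S_0.
  S_0^{−1} = 1^{−1} = 1 (mod 13), so α_err = 8·1 = 8 ≡ 8 = α_5. Error position i = 5.
  Consistency check: S_2/S_1 = 12·5 = 60 ≡ 8 = α_err ✓ (single-error assumption holds).
Step 4: error magnitude e = S_0/v_5 = S_0·∏_{j≠5}(α_5 − α_j) = 1·5 = 5 ≡ 5 (mod 13).
Step 5: correct position 5: c_5 = r_5 − e = 11 − 5 ≡ 6 (mod 13). Hence c = [0, 8, 3, 4, 6].
  Check: interpolating c through the α_i gives m(x) = 10 + 6·x (degree < 2) with m(α_i) = c_i for every i, so c is indeed a codeword.
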